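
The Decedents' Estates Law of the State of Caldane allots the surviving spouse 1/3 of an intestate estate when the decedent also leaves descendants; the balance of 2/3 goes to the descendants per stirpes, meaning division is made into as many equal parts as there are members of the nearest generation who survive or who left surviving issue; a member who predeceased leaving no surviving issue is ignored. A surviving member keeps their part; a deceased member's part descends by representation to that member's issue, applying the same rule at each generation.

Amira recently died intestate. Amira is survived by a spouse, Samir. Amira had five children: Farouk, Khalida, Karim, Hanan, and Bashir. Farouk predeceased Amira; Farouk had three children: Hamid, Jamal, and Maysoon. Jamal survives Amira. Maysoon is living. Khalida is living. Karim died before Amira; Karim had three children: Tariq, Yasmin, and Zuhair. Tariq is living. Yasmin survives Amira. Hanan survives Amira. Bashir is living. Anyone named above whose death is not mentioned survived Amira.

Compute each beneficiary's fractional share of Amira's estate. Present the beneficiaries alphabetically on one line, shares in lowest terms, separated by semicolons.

Bashir 2/15; Hamid 2/45; Hanan 2/15; Jamal 2/45; Khalida 2/15; Maysoon 2/45; Samir 1/3; Tariq 2/45; Yasmin 2/45; Zuhair 2/45

Samir, as surviving spouse, takes 1/3.
The remaining 2/3 passes to Amira's descendants per stirpes.
The 2/3 is divided into 5 equal shares of 2/15 among Farouk, Khalida, Karim, Hanan, Bashir.
Farouk predeceased; the 2/15 allotted to Farouk's branch passes to Farouk's issue by representation.
The 2/15 is divided into 3 equal shares of 2/45 among Hamid, Jamal, Maysoon.
Hamid is living and takes 2/45.
Jamal is living and takes 2/45.
Maysoon is living and takes 2/45.
Khalida is living and takes 2/15.
Karim predeceased; the 2/15 allotted to Karim's branch passes to Karim's issue by representation.
The 2/15 is divided into 3 equal shares of 2/45 among Tariq, Yasmin, Zuhair.
Tariq is living and takes 2/45.
Yasmin is living and takes 2/45.
Zuhair is living and takes 2/45.
Hanan is living and takes 2/15.
Bashir is living and takes 2/15.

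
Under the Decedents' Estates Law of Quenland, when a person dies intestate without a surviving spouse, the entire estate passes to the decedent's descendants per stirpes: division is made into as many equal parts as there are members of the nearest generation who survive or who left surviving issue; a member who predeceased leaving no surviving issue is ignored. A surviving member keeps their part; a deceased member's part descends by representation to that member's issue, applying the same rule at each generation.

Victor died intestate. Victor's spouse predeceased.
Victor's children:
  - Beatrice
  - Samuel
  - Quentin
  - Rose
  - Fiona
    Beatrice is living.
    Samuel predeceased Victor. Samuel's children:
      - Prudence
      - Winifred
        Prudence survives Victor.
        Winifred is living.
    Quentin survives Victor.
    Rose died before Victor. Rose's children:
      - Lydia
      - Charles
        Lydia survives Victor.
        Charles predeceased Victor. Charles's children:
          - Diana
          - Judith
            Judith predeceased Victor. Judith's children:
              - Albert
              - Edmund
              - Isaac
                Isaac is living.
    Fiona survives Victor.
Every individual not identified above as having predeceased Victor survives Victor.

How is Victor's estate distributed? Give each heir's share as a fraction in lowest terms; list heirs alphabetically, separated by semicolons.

Albert 1/60; Beatrice 1/5; Diana 1/20; Edmund 1/60; Fiona 1/5; Isaac 1/60; Lydia 1/10; Prudence 1/10; Quentin 1/5; Winifred 1/10

There is no surviving spouse, so the entire estate passes to Victor's descendants per stirpes.
The estate is divided into 5 equal shares of 1/5 among Beatrice, Samuel, Quentin, Rose, Fiona.
Beatrice is living and takes 1/5.
Samuel predeceased; the 1/5 allotted to Samuel's branch passes to Samuel's issue by representation.
The 1/5 is divided into 2 equal shares of 1/10 among Prudence, Winifred.
Prudence is living and takes 1/10.
Winifred is living and takes 1/10.
Quentin is living and takes 1/5.
Rose predeceased; the 1/5 allotted to Rose's branch passes to Rose's issue by representation.
The 1/5 is divided into 2 equal shares of 1/10 among Lydia, Charles.
Lydia is living and takes 1/10.
Charles predeceased; the 1/10 allotted to Charles's branch passes to Charles's issue by representation.
The 1/10 is divided into 2 equal shares of 1/20 among Diana, Judith.
Diana is living and takes 1/20.
Judith predeceased; the 1/20 allotted to Judith's branch passes to Judith's issue by representation.
The 1/20 is divided into 3 equal shares of 1/60 among Albert, Edmund, Isaac.
Albert is living and takes 1/60.
Edmund is living and takes 1/60.
Isaac is living and takes 1/60.
Fiona is living and takes 1/5.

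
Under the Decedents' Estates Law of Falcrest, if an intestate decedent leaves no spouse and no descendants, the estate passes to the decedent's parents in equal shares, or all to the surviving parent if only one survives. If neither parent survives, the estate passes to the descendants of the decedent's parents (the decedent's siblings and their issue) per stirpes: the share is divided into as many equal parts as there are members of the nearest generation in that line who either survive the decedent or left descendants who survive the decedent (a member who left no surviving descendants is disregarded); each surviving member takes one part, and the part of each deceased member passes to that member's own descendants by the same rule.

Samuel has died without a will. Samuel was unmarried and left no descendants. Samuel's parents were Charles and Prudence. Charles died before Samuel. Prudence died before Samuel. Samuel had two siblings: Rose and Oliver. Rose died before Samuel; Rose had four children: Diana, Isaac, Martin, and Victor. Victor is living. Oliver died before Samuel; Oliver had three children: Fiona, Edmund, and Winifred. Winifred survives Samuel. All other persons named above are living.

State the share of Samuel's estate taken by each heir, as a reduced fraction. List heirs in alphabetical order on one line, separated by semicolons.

Neither parent survives and there are no descendants, so the estate passes to Samuel's siblings and their issue per stirpes.
The estate is divided into 2 equal shares of 1/2 among Rose, Oliver.
Rose predeceased; the 1/2 allotted to Rose's branch passes to Rose's issue by representation.
The 1/2 is divided into 4 equal shares of 1/8 among Diana, Isaac, Martin, Victor.
Diana is living and takes 1/8.
Isaac is living and takes 1/8.
Martin is living and takes 1/8.
Victor is living and takes 1/8.
Oliver predeceased; the 1/2 allotted to Oliver's branch passes to Oliver's issue by representation.
The 1/2 is divided into 3 equal shares of 1/6 among Fiona, Edmund, Winifred.
Fiona is living and takes 1/6.
Edmund is living and takes 1/6.
Winifred is living and takes 1/6.

Diana 1/8; Edmund 1/6; Fiona 1/6; Isaac 1/8; Martin 1/8; Victor 1/8; Winifred 1/6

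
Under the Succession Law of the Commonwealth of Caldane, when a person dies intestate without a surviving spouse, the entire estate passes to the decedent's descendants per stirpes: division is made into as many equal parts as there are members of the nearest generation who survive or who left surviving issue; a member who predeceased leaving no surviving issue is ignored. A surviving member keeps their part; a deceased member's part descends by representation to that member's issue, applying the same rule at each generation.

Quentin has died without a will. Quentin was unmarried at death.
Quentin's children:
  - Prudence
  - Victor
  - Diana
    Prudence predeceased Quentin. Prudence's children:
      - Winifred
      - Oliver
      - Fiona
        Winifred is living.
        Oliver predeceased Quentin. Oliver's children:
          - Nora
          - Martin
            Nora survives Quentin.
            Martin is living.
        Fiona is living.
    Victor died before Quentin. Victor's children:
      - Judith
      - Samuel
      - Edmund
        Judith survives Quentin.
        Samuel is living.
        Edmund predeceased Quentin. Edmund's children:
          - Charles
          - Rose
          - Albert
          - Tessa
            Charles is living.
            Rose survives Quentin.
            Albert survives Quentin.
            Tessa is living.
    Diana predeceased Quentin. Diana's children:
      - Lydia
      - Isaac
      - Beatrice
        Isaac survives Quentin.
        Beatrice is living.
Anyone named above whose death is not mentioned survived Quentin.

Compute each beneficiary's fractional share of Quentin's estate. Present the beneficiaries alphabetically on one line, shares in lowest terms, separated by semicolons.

There is no surviving spouse, so the entire estate passes to Quentin's descendants per stirpes.
The estate is divided into 3 equal shares of 1/3 among Prudence, Victor, Diana.
Prudence predeceased; the 1/3 allotted to Prudence's branch passes to Prudence's issue by representation.
The 1/3 is divided into 3 equal shares of 1/9 among Winifred, Oliver, Fiona.
Winifred is living and takes 1/9.
Oliver predeceased; the 1/9 allotted to Oliver's branch passes to Oliver's issue by representation.
The 1/9 is divided into 2 equal shares of 1/18 among Nora, Martin.
Nora is living and takes 1/18.
Martin is living and takes 1/18.
Fiona is living and takes 1/9.
Victor predeceased; the 1/3 allotted to Victor's branch passes to Victor's issue by representation.
The 1/3 is divided into 3 equal shares of 1/9 among Judith, Samuel, Edmund.
Judith is living and takes 1/9.
Samuel is living and takes 1/9.
Edmund predeceased; the 1/9 allotted to Edmund's branch passes to Edmund's issue by representation.
The 1/9 is divided into 4 equal shares of 1/36 among Charles, Rose, Albert, Tessa.
Charles is living and takes 1/36.
Rose is living and takes 1/36.
Albert is living and takes 1/36.
Tessa is living and takes 1/36.
Diana predeceased; the 1/3 allotted to Diana's branch passes to Diana's issue by representation.
The 1/3 is divided into 3 equal shares of 1/9 among Lydia, Isaac, Beatrice.
Lydia is living and takes 1/9.
Isaac is living and takes 1/9.
Beatrice is living and takes 1/9.

Albert 1/36; Beatrice 1/9; Charles 1/36; Fiona 1/9; Isaac 1/9; Judith 1/9; Lydia 1/9; Martin 1/18; Nora 1/18; Rose 1/36; Samuel 1/9; Tessa 1/36; Winifred 1/9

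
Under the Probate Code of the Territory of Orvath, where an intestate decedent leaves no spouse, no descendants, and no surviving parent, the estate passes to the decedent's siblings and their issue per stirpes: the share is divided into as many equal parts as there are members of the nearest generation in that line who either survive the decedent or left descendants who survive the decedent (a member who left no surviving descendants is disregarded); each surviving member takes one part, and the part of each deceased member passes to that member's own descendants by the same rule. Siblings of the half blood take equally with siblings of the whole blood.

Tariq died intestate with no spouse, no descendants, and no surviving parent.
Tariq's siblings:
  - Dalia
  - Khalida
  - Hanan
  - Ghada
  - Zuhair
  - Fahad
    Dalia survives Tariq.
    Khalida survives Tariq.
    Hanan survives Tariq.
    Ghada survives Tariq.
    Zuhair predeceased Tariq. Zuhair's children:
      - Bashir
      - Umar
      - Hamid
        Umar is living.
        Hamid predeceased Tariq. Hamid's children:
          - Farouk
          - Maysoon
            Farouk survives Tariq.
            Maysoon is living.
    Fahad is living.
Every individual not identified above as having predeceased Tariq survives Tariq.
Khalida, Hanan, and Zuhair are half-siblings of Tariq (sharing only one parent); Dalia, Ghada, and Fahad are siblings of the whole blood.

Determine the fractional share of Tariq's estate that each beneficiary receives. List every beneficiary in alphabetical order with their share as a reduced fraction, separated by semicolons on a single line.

Bashir 1/18; Dalia 1/6; Fahad 1/6; Farouk 1/36; Ghada 1/6; Hanan 1/6; Khalida 1/6; Maysoon 1/36; Umar 1/18

No spouse, descendants, or parent survives, so the estate passes to Tariq's siblings per stirpes.
Half-blood and whole-blood siblings take equally under the stated rule.
The estate is divided into 6 equal shares of 1/6 among Dalia, Khalida, Hanan, Ghada, Zuhair, Fahad.
Dalia is living and takes 1/6.
Khalida is living and takes 1/6.
Hanan is living and takes 1/6.
Ghada is living and takes 1/6.
Zuhair predeceased; the 1/6 allotted to Zuhair's branch passes to Zuhair's issue by representation.
The 1/6 is divided into 3 equal shares of 1/18 among Bashir, Umar, Hamid.
Bashir is living and takes 1/18.
Umar is living and takes 1/18.
Hamid predeceased; the 1/18 allotted to Hamid's branch passes to Hamid's issue by representation.
The 1/18 is divided into 2 equal shares of 1/36 among Farouk, Maysoon.
Farouk is living and takes 1/36.
Maysoon is living and takes 1/36.
Fahad is living and takes 1/6.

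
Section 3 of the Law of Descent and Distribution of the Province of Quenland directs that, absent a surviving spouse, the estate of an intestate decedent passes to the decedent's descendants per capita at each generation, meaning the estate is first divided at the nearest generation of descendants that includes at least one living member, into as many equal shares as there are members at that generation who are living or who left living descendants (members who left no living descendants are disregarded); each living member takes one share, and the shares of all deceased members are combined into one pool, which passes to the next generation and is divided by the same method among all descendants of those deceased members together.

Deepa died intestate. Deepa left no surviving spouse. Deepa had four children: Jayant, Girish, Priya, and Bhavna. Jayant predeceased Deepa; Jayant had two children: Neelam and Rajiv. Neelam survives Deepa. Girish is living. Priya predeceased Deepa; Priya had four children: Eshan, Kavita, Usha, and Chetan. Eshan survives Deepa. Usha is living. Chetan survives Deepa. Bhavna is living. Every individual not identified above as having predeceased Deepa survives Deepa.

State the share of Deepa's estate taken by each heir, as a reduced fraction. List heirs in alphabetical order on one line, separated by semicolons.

Bhavna 1/4; Chetan 1/12; Eshan 1/12; Girish 1/4; Kavita 1/12; Neelam 1/12; Rajiv 1/12; Usha 1/12

There is no surviving spouse, so the entire estate passes to Deepa's descendants per capita at each generation.
At generation 1 (Jayant, Girish, Priya, Bhavna) there are 4 shares of (1)/4 = 1/4 each.
Living: Girish and Bhavna — each takes 1/4.
Deceased: Jayant and Priya. Their combined 1/2 is pooled and carried to generation 2.
At generation 2 (Neelam, Rajiv, Eshan, Kavita, Usha, Chetan) there are 6 shares of (1/2)/6 = 1/12 each.
Living: Neelam, Rajiv, Eshan, Kavita, Usha, and Chetan — each takes 1/12.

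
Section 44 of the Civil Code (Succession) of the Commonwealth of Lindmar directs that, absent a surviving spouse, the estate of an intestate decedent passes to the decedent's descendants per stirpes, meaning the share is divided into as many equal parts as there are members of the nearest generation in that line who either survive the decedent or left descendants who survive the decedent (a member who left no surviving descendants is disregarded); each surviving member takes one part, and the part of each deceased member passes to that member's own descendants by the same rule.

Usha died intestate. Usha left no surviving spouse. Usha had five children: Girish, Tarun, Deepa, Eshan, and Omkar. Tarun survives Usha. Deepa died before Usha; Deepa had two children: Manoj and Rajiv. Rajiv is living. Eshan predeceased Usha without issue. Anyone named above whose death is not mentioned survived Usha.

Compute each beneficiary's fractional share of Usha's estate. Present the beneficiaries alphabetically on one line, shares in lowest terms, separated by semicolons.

Girish 1/4; Manoj 1/8; Omkar 1/4; Rajiv 1/8; Tarun 1/4

There is no surviving spouse, so the entire estate passes to Usha's descendants per stirpes.
Eshan left no surviving issue, so that branch lapses and is disregarded.
The estate is divided into 4 equal shares of 1/4 among Girish, Tarun, Deepa, Omkar.
Girish is living and takes 1/4.
Tarun is living and takes 1/4.
Deepa predeceased; the 1/4 allotted to Deepa's branch passes to Deepa's issue by representation.
The 1/4 is divided into 2 equal shares of 1/8 among Manoj, Rajiv.
Manoj is living and takes 1/8.
Rajiv is living and takes 1/8.
Omkar is living and takes 1/4.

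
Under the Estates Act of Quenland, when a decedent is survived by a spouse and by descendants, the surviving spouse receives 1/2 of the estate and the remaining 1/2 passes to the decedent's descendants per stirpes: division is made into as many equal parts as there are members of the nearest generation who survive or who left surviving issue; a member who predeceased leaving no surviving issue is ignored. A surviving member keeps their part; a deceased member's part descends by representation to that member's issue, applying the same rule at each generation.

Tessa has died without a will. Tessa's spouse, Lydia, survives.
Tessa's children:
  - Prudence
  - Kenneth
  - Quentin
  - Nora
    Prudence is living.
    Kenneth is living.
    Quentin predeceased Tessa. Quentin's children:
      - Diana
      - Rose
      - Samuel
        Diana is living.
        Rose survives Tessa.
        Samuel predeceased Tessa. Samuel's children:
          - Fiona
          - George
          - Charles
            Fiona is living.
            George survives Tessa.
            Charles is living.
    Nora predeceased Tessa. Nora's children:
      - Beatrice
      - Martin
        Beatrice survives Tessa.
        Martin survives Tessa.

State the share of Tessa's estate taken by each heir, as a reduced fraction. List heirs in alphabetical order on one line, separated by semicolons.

Lydia, as surviving spouse, takes 1/2.
The remaining 1/2 passes to Tessa's descendants per stirpes.
The 1/2 is divided into 4 equal shares of 1/8 among Prudence, Kenneth, Quentin, Nora.
Prudence is living and takes 1/8.
Kenneth is living and takes 1/8.
Quentin predeceased; the 1/8 allotted to Quentin's branch passes to Quentin's issue by representation.
The 1/8 is divided into 3 equal shares of 1/24 among Diana, Rose, Samuel.
Diana is living and takes 1/24.
Rose is living and takes 1/24.
Samuel predeceased; the 1/24 allotted to Samuel's branch passes to Samuel's issue by representation.
The 1/24 is divided into 3 equal shares of 1/72 among Fiona, George, Charles.
Fiona is living and takes 1/72.
George is living and takes 1/72.
Charles is living and takes 1/72.
Nora predeceased; the 1/8 allotted to Nora's branch passes to Nora's issue by representation.
The 1/8 is divided into 2 equal shares of 1/16 among Beatrice, Martin.
Beatrice is living and takes 1/16.
Martin is living and takes 1/16.

Beatrice 1/16; Charles 1/72; Diana 1/24; Fiona 1/72; George 1/72; Kenneth 1/8; Lydia 1/2; Martin 1/16; Prudence 1/8; Rose 1/24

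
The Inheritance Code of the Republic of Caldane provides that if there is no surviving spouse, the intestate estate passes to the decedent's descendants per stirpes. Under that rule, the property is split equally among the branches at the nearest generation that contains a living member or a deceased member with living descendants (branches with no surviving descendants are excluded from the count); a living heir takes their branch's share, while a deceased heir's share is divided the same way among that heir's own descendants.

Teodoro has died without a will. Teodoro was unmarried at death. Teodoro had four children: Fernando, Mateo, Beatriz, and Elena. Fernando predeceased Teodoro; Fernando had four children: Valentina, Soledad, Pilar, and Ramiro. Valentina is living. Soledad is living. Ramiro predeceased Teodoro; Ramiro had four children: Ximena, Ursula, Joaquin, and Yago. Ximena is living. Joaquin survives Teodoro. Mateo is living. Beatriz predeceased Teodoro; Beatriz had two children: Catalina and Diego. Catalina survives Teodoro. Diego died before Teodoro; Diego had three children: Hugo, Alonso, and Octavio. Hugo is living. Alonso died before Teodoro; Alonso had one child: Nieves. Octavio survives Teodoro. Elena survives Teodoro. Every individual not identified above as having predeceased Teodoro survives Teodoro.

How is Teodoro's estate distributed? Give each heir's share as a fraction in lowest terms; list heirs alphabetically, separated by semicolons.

Catalina 1/8; Elena 1/4; Hugo 1/24; Joaquin 1/64; Mateo 1/4; Nieves 1/24; Octavio 1/24; Pilar 1/16; Soledad 1/16; Ursula 1/64; Valentina 1/16; Ximena 1/64; Yago 1/64

There is no surviving spouse, so the entire estate passes to Teodoro's descendants per stirpes.
The estate is divided into 4 equal shares of 1/4 among Fernando, Mateo, Beatriz, Elena.
Fernando predeceased; the 1/4 allotted to Fernando's branch passes to Fernando's issue by representation.
The 1/4 is divided into 4 equal shares of 1/16 among Valentina, Soledad, Pilar, Ramiro.
Valentina is living and takes 1/16.
Soledad is living and takes 1/16.
Pilar is living and takes 1/16.
Ramiro predeceased; the 1/16 allotted to Ramiro's branch passes to Ramiro's issue by representation.
The 1/16 is divided into 4 equal shares of 1/64 among Ximena, Ursula, Joaquin, Yago.
Ximena is living and takes 1/64.
Ursula is living and takes 1/64.
Joaquin is living and takes 1/64.
Yago is living and takes 1/64.
Mateo is living and takes 1/4.
Beatriz predeceased; the 1/4 allotted to Beatriz's branch passes to Beatriz's issue by representation.
The 1/4 is divided into 2 equal shares of 1/8 among Catalina, Diego.
Catalina is living and takes 1/8.
Diego predeceased; the 1/8 allotted to Diego's branch passes to Diego's issue by representation.
The 1/8 is divided into 3 equal shares of 1/24 among Hugo, Alonso, Octavio.
Hugo is living and takes 1/24.
Alonso predeceased; the 1/24 allotted to Alonso's branch passes to Alonso's issue by representation.
Nieves is the sole taker at this level and receives the full 1/24.
Octavio is living and takes 1/24.
Elena is living and takes 1/4.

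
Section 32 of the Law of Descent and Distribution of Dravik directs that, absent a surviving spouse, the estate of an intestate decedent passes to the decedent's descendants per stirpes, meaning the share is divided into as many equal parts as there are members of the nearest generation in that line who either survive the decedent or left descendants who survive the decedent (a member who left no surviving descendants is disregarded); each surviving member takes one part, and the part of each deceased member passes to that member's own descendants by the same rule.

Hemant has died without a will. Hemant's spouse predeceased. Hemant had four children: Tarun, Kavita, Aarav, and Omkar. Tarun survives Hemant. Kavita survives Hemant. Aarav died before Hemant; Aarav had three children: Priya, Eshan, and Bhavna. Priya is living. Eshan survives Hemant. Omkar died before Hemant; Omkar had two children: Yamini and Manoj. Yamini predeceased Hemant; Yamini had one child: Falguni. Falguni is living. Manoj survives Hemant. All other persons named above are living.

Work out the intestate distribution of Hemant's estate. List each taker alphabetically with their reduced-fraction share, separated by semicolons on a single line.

Bhavna 1/12; Eshan 1/12; Falguni 1/8; Kavita 1/4; Manoj 1/8; Priya 1/12; Tarun 1/4

There is no surviving spouse, so the entire estate passes to Hemant's descendants per stirpes.
The estate is divided into 4 equal shares of 1/4 among Tarun, Kavita, Aarav, Omkar.
Tarun is living and takes 1/4.
Kavita is living and takes 1/4.
Aarav predeceased; the 1/4 allotted to Aarav's branch passes to Aarav's issue by representation.
The 1/4 is divided into 3 equal shares of 1/12 among Priya, Eshan, Bhavna.
Priya is living and takes 1/12.
Eshan is living and takes 1/12.
Bhavna is living and takes 1/12.
Omkar predeceased; the 1/4 allotted to Omkar's branch passes to Omkar's issue by representation.
The 1/4 is divided into 2 equal shares of 1/8 among Yamini, Manoj.
Yamini predeceased; the 1/8 allotted to Yamini's branch passes to Yamini's issue by representation.
Falguni is the sole taker at this level and receives the full 1/8.
Manoj is living and takes 1/8.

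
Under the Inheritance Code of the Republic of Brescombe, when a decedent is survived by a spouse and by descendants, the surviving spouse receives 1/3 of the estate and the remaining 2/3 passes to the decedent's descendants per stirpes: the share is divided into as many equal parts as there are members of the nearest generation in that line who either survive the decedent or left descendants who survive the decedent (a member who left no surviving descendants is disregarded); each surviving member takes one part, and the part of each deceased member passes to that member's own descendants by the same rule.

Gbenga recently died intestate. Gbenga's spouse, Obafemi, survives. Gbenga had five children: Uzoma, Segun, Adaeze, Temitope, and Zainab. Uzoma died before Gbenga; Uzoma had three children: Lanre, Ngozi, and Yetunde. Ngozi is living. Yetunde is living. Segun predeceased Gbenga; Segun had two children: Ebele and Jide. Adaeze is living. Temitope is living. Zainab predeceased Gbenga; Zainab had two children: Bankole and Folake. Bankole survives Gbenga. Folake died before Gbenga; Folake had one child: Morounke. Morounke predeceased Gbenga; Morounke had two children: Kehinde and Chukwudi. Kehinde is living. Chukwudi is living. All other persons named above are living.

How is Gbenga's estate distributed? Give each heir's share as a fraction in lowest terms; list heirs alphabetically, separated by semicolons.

Obafemi, as surviving spouse, takes 1/3.
The remaining 2/3 passes to Gbenga's descendants per stirpes.
The 2/3 is divided into 5 equal shares of 2/15 among Uzoma, Segun, Adaeze, Temitope, Zainab.
Uzoma predeceased; the 2/15 allotted to Uzoma's branch passes to Uzoma's issue by representation.
The 2/15 is divided into 3 equal shares of 2/45 among Lanre, Ngozi, Yetunde.
Lanre is living and takes 2/45.
Ngozi is living and takes 2/45.
Yetunde is living and takes 2/45.
Segun predeceased; the 2/15 allotted to Segun's branch passes to Segun's issue by representation.
The 2/15 is divided into 2 equal shares of 1/15 among Ebele, Jide.
Ebele is living and takes 1/15.
Jide is living and takes 1/15.
Adaeze is living and takes 2/15.
Temitope is living and takes 2/15.
Zainab predeceased; the 2/15 allotted to Zainab's branch passes to Zainab's issue by representation.
The 2/15 is divided into 2 equal shares of 1/15 among Bankole, Folake.
Bankole is living and takes 1/15.
Folake predeceased; the 1/15 allotted to Folake's branch passes to Folake's issue by representation.
Morounke's line is the sole branch at this level, so the full 1/15 passes to Morounke's issue by representation.
The 1/15 is divided into 2 equal shares of 1/30 among Kehinde, Chukwudi.
Kehinde is living and takes 1/30.
Chukwudi is living and takes 1/30.

Adaeze 2/15; Bankole 1/15; Chukwudi 1/30; Ebele 1/15; Jide 1/15; Kehinde 1/30; Lanre 2/45; Ngozi 2/45; Obafemi 1/3; Temitope 2/15; Yetunde 2/45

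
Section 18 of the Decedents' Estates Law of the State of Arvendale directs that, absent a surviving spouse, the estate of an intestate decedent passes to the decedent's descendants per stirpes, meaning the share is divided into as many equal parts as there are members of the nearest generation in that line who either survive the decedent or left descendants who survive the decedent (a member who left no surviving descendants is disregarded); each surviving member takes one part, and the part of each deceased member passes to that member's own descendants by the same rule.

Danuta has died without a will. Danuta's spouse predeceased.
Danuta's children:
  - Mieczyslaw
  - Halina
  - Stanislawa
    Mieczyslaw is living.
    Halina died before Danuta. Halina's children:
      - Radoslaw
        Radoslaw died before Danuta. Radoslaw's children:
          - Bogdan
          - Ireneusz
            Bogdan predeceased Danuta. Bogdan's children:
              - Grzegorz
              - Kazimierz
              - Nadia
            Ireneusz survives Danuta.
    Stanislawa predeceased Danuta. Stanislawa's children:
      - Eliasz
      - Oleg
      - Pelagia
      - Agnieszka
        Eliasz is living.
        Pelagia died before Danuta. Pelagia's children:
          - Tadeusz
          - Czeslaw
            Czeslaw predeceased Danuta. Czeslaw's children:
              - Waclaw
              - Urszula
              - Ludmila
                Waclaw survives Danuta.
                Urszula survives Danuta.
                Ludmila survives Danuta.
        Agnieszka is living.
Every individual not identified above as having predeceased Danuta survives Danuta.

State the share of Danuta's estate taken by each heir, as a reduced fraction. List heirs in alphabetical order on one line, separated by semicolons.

There is no surviving spouse, so the entire estate passes to Danuta's descendants per stirpes.
The estate is divided into 3 equal shares of 1/3 among Mieczyslaw, Halina, Stanislawa.
Mieczyslaw is living and takes 1/3.
Halina predeceased; the 1/3 allotted to Halina's branch passes to Halina's issue by representation.
Radoslaw's line is the sole branch at this level, so the full 1/3 passes to Radoslaw's issue by representation.
The 1/3 is divided into 2 equal shares of 1/6 among Bogdan, Ireneusz.
Bogdan predeceased; the 1/6 allotted to Bogdan's branch passes to Bogdan's issue by representation.
The 1/6 is divided into 3 equal shares of 1/18 among Grzegorz, Kazimierz, Nadia.
Grzegorz is living and takes 1/18.
Kazimierz is living and takes 1/18.
Nadia is living and takes 1/18.
Ireneusz is living and takes 1/6.
Stanislawa predeceased; the 1/3 allotted to Stanislawa's branch passes to Stanislawa's issue by representation.
The 1/3 is divided into 4 equal shares of 1/12 among Eliasz, Oleg, Pelagia, Agnieszka.
Eliasz is living and takes 1/12.
Oleg is living and takes 1/12.
Pelagia predeceased; the 1/12 allotted to Pelagia's branch passes to Pelagia's issue by representation.
The 1/12 is divided into 2 equal shares of 1/24 among Tadeusz, Czeslaw.
Tadeusz is living and takes 1/24.
Czeslaw predeceased; the 1/24 allotted to Czeslaw's branch passes to Czeslaw's issue by representation.
The 1/24 is divided into 3 equal shares of 1/72 among Waclaw, Urszula, Ludmila.
Waclaw is living and takes 1/72.
Urszula is living and takes 1/72.
Ludmila is living and takes 1/72.
Agnieszka is living and takes 1/12.

Agnieszka 1/12; Eliasz 1/12; Grzegorz 1/18; Ireneusz 1/6; Kazimierz 1/18; Ludmila 1/72; Mieczyslaw 1/3; Nadia 1/18; Oleg 1/12; Tadeusz 1/24; Urszula 1/72; Waclaw 1/72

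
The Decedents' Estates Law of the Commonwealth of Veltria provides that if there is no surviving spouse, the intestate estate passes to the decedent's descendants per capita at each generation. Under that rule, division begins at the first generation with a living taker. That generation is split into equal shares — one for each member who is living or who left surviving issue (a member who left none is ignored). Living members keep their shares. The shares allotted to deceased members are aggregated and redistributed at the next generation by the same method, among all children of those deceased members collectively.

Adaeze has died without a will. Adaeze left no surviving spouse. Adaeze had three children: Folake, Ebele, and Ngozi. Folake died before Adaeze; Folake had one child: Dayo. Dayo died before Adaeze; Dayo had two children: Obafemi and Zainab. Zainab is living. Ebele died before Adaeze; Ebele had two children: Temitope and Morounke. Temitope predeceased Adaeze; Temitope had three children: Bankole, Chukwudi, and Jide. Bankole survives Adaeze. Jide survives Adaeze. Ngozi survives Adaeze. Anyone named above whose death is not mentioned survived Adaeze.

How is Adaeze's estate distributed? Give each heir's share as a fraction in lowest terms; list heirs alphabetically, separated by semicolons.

Bankole 4/45; Chukwudi 4/45; Jide 4/45; Morounke 2/9; Ngozi 1/3; Obafemi 4/45; Zainab 4/45

There is no surviving spouse, so the entire estate passes to Adaeze's descendants per capita at each generation.
At generation 1 (Folake, Ebele, Ngozi) there are 3 shares of (1)/3 = 1/3 each.
Living: Ngozi — each takes 1/3.
Deceased: Folake and Ebele. Their combined 2/3 is pooled and carried to generation 2.
At generation 2 (Dayo, Temitope, Morounke) there are 3 shares of (2/3)/3 = 2/9 each.
Living: Morounke — each takes 2/9.
Deceased: Dayo and Temitope. Their combined 4/9 is pooled and carried to generation 3.
At generation 3 (Obafemi, Zainab, Bankole, Chukwudi, Jide) there are 5 shares of (4/9)/5 = 4/45 each.
Living: Obafemi, Zainab, Bankole, Chukwudi, and Jide — each takes 4/45.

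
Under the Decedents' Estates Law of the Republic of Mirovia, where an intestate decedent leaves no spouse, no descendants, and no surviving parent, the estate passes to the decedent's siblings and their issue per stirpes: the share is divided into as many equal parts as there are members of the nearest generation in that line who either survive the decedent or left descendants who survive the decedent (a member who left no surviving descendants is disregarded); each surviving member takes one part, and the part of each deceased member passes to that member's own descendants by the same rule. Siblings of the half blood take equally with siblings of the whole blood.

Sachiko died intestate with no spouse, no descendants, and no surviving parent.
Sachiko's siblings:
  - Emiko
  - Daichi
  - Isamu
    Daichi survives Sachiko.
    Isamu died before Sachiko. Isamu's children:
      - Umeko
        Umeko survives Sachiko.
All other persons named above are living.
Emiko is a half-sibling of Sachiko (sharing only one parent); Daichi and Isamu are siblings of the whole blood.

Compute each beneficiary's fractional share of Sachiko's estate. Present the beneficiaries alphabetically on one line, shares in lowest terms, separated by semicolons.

Daichi 1/3; Emiko 1/3; Umeko 1/3

No spouse, descendants, or parent survives, so the estate passes to Sachiko's siblings per stirpes.
Half-blood and whole-blood siblings take equally under the stated rule.
The estate is divided into 3 equal shares of 1/3 among Emiko, Daichi, Isamu.
Emiko is living and takes 1/3.
Daichi is living and takes 1/3.
Isamu predeceased; the 1/3 allotted to Isamu's branch passes to Isamu's issue by representation.
Umeko is the sole taker at this level and receives the full 1/3.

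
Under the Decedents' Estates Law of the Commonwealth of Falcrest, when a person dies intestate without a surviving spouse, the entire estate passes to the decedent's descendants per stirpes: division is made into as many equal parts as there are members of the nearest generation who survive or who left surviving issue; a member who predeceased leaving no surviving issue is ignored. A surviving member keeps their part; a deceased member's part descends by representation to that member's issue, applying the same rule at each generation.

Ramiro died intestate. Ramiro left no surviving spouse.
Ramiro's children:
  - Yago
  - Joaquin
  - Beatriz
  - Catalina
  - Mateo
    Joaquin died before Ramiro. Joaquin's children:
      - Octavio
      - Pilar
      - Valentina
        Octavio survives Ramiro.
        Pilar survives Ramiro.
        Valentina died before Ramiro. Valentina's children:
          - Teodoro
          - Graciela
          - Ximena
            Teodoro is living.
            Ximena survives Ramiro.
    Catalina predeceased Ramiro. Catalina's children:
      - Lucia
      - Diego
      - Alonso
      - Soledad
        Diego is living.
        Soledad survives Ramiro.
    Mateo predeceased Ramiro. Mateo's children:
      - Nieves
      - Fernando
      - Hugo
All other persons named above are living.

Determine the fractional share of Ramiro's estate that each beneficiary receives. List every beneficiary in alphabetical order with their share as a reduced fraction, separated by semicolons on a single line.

There is no surviving spouse, so the entire estate passes to Ramiro's descendants per stirpes.
The estate is divided into 5 equal shares of 1/5 among Yago, Joaquin, Beatriz, Catalina, Mateo.
Yago is living and takes 1/5.
Joaquin predeceased; the 1/5 allotted to Joaquin's branch passes to Joaquin's issue by representation.
The 1/5 is divided into 3 equal shares of 1/15 among Octavio, Pilar, Valentina.
Octavio is living and takes 1/15.
Pilar is living and takes 1/15.
Valentina predeceased; the 1/15 allotted to Valentina's branch passes to Valentina's issue by representation.
The 1/15 is divided into 3 equal shares of 1/45 among Teodoro, Graciela, Ximena.
Teodoro is living and takes 1/45.
Graciela is living and takes 1/45.
Ximena is living and takes 1/45.
Beatriz is living and takes 1/5.
Catalina predeceased; the 1/5 allotted to Catalina's branch passes to Catalina's issue by representation.
The 1/5 is divided into 4 equal shares of 1/20 among Lucia, Diego, Alonso, Soledad.
Lucia is living and takes 1/20.
Diego is living and takes 1/20.
Alonso is living and takes 1/20.
Soledad is living and takes 1/20.
Mateo predeceased; the 1/5 allotted to Mateo's branch passes to Mateo's issue by representation.
The 1/5 is divided into 3 equal shares of 1/15 among Nieves, Fernando, Hugo.
Nieves is living and takes 1/15.
Fernando is living and takes 1/15.
Hugo is living and takes 1/15.

Alonso 1/20; Beatriz 1/5; Diego 1/20; Fernando 1/15; Graciela 1/45; Hugo 1/15; Lucia 1/20; Nieves 1/15; Octavio 1/15; Pilar 1/15; Soledad 1/20; Teodoro 1/45; Ximena 1/45; Yago 1/5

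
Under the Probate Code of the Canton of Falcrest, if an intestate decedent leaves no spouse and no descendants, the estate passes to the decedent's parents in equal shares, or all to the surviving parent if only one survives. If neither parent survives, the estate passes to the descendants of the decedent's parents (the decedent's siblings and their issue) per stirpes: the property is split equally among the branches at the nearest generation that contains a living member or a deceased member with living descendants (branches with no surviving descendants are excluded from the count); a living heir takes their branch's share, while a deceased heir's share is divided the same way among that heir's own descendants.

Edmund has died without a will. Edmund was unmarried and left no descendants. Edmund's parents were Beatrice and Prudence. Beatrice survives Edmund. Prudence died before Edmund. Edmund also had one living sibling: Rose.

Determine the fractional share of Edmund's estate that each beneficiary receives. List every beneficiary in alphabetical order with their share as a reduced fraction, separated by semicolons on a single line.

Beatrice 1

Only one parent, Beatrice, survives, so Beatrice takes the entire estate. The siblings take nothing because a surviving parent has priority.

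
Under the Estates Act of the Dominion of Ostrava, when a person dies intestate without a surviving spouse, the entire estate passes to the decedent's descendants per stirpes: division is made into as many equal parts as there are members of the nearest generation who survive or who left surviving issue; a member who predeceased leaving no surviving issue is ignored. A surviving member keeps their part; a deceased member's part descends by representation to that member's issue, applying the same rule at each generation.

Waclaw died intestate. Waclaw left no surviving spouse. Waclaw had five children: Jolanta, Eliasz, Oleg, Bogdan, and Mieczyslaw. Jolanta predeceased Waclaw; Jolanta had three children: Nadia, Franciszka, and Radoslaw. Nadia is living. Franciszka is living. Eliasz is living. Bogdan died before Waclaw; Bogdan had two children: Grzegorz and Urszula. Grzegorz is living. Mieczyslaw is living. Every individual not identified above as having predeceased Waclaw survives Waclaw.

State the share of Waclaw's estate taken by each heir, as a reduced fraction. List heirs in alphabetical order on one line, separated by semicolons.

There is no surviving spouse, so the entire estate passes to Waclaw's descendants per stirpes.
The estate is divided into 5 equal shares of 1/5 among Jolanta, Eliasz, Oleg, Bogdan, Mieczyslaw.
Jolanta predeceased; the 1/5 allotted to Jolanta's branch passes to Jolanta's issue by representation.
The 1/5 is divided into 3 equal shares of 1/15 among Nadia, Franciszka, Radoslaw.
Nadia is living and takes 1/15.
Franciszka is living and takes 1/15.
Radoslaw is living and takes 1/15.
Eliasz is living and takes 1/5.
Oleg is living and takes 1/5.
Bogdan predeceased; the 1/5 allotted to Bogdan's branch passes to Bogdan's issue by representation.
The 1/5 is divided into 2 equal shares of 1/10 among Grzegorz, Urszula.
Grzegorz is living and takes 1/10.
Urszula is living and takes 1/10.
Mieczyslaw is living and takes 1/5.

Eliasz 1/5; Franciszka 1/15; Grzegorz 1/10; Mieczyslaw 1/5; Nadia 1/15; Oleg 1/5; Radoslaw 1/15; Urszula 1/10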